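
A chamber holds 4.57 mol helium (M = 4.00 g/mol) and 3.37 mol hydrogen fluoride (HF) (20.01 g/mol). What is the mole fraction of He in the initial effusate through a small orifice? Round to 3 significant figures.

The effusion rate of species i is ∝ p_i/√M_i ∝ n_i/√M_i.
x_He(eff) = (n_He/√M_He) / (n_He/√M_He + n_HF/√M_HF)
= (4.57/√4.00) / (4.57/√4.00 + 3.37/√20.01) = 2.285/(2.285 + 0.7534) = 0.752.

0.752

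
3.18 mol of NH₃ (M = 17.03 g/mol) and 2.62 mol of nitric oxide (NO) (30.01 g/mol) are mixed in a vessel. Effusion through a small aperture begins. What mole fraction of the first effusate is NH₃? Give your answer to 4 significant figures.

Effusion rate of each component ∝ n_i/√M_i (partial pressure × 1/√M).
Mole fraction of NH₃ in the effusate = (n_NH₃/√M_NH₃) / (n_NH₃/√M_NH₃ + n_NO/√M_NO)
= (3.18/√17.03) / (3.18/√17.03 + 2.62/√30.01) = 0.7706/(0.7706 + 0.4783) = 0.6170.

0.6170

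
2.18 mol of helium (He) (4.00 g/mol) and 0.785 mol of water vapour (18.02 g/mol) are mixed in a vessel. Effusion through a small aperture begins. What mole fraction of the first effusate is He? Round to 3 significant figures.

0.855

Each component's effusion rate ∝ (its partial pressure)·(1/√M) ∝ n_i/√M_i.
So x_He in the escaping gas = (n_He/√M_He) / Σ(n_i/√M_i)
= (2.18/√4.00) / (2.18/√4.00 + 0.785/√18.02) = 1.090/(1.090 + 0.1849) = 0.855.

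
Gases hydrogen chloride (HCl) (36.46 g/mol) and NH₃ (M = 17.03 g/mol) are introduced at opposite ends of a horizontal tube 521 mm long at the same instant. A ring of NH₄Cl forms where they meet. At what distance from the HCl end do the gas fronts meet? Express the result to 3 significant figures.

Graham's law gives d_HCl/d_NH₃ = rate_HCl/rate_NH₃ = √(M_NH₃/M_HCl) = √(17.03/36.46) = 0.6834.
With d_HCl + d_NH₃ = 521 mm, d_NH₃ = 521/(1 + 0.6834) = 309.5 mm.
d_HCl = 521 − 309.5 = 212 mm.

212 mm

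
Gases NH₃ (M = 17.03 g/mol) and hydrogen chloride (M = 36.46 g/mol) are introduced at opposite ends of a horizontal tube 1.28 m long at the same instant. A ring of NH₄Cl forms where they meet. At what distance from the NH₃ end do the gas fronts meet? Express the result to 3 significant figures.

Graham's law gives d_NH₃/d_HCl = rate_NH₃/rate_HCl = √(M_HCl/M_NH₃) = √(36.46/17.03) = 1.463.
With d_NH₃ + d_HCl = 1.28 m, d_HCl = 1.28/(1 + 1.463) = 0.5197 m.
d_NH₃ = 1.28 − 0.5197 = 0.760 m.

0.760 m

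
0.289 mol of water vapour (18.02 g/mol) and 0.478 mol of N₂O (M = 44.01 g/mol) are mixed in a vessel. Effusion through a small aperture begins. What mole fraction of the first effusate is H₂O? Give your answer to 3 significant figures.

The effusion rate of species i is ∝ p_i/√M_i ∝ n_i/√M_i.
So x_H₂O in the escaping gas = (n_H₂O/√M_H₂O) / Σ(n_i/√M_i)
= (0.289/√18.02) / (0.289/√18.02 + 0.478/√44.01) = 0.06808/(0.06808 + 0.07205) = 0.486.

0.486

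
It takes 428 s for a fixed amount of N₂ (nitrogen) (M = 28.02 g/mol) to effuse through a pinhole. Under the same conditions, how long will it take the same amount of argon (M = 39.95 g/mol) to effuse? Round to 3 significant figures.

511 s

From Graham's law, t_Ar/t_N₂ = √(M_Ar/M_N₂) = √(39.95/28.02) = √1.426 = 1.194.
So the time for Ar is 428 × 1.194 = 511 s.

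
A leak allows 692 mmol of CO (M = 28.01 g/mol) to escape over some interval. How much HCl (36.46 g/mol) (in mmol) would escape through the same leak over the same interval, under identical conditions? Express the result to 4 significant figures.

606.5 mmol

By Graham's law, rate_HCl/rate_CO = √(M_CO/M_HCl) = √(28.01/36.46) = √0.7682 = 0.8765.
So the amount for HCl is 692 × 0.8765 = 606.5 mmol.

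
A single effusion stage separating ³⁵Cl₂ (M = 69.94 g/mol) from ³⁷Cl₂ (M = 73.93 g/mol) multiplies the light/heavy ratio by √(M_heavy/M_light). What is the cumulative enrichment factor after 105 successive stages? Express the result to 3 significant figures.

After 105 stages the ratio has grown by (√(73.93/69.94))^105 = (73.93/69.94)^(105/2).
= 1.05705^(105/2) = 18.4.

18.4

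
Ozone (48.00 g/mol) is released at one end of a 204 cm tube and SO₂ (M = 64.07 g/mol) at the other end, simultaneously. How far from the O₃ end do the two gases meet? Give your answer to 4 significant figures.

The fronts meet when d_O₃ + d_SO₂ = L with d_O₃/d_SO₂ = √(M_SO₂/M_O₃) (Graham's law). Here √(M_SO₂/M_O₃) = √(64.07/48.00) = 1.155.
With d_O₃ + d_SO₂ = 204 cm, d_SO₂ = 204/(1 + 1.155) = 94.65 cm.
d_O₃ = 204 − 94.65 = 109.4 cm.

109.4 cm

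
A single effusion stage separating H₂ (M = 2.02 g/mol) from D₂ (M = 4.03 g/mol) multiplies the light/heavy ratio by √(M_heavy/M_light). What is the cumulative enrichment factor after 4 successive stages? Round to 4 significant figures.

3.980

After 4 stages the ratio has grown by (√(4.03/2.02))^4 = (4.03/2.02)^(4/2).
= 1.99505^2 = 3.980.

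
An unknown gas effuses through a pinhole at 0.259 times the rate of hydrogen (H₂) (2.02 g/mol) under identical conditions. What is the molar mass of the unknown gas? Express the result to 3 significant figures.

Since effusion rate ∝ 1/√M, rate_X/rate_H₂ = √(M_H₂/M_X).
0.259 = √(2.02/M_X)
M_X = 2.02 / 0.259² = 2.02 / 0.06708 = 30.1 g/mol

30.1 g/mol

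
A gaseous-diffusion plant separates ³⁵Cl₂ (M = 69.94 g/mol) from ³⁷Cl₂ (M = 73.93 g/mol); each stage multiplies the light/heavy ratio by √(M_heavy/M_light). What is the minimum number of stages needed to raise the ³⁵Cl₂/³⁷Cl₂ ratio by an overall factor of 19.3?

107

With α = √(73.93/69.94) per stage, ln α = ½ ln(1.05705) = 0.02774.
Need α^N ≥ 19.3 ⇒ N ≥ ln(19.3) / ln α = 2.960 / 0.02774 = 106.71.
Rounding up, N = 107 stages.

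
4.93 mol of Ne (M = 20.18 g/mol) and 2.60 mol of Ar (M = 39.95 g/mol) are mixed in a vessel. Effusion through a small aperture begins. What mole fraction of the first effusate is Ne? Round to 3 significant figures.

0.727

Each component's effusion rate ∝ (its partial pressure)·(1/√M) ∝ n_i/√M_i.
Mole fraction of Ne in the effusate = (n_Ne/√M_Ne) / (n_Ne/√M_Ne + n_Ar/√M_Ar)
= (4.93/√20.18) / (4.93/√20.18 + 2.60/√39.95) = 1.097/(1.097 + 0.4114) = 0.727.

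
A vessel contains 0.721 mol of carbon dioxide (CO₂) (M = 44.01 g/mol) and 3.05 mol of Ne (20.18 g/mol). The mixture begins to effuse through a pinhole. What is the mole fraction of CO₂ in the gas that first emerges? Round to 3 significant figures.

0.138

The effusion rate of species i is ∝ p_i/√M_i ∝ n_i/√M_i.
So x_CO₂ in the escaping gas = (n_CO₂/√M_CO₂) / Σ(n_i/√M_i)
= (0.721/√44.01) / (0.721/√44.01 + 3.05/√20.18) = 0.1087/(0.1087 + 0.6790) = 0.138.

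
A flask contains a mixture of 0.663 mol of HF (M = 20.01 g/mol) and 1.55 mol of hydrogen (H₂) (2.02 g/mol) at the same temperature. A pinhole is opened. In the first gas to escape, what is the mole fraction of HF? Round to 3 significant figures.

0.120

The effusion rate of species i is ∝ p_i/√M_i ∝ n_i/√M_i.
So x_HF in the escaping gas = (n_HF/√M_HF) / Σ(n_i/√M_i)
= (0.663/√20.01) / (0.663/√20.01 + 1.55/√2.02) = 0.1482/(0.1482 + 1.091) = 0.120.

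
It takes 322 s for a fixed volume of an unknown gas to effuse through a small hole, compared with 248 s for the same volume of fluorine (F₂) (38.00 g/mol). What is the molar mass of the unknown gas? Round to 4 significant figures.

64.06 g/mol

By Graham's law, t_X/t_F₂ = √(M_X/M_F₂).
322/248 = 1.298 = √(M_X/38.00)
M_X = 38.00 × 1.298² = 38.00 × 1.686 = 64.06 g/mol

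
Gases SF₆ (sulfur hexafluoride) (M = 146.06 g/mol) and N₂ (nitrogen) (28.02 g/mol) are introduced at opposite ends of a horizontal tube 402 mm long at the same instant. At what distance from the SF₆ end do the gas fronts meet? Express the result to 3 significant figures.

The fronts meet when d_SF₆ + d_N₂ = L with d_SF₆/d_N₂ = √(M_N₂/M_SF₆) (Graham's law). Here √(M_N₂/M_SF₆) = √(28.02/146.06) = 0.4380.
With d_SF₆ + d_N₂ = 402 mm, d_N₂ = 402/(1 + 0.4380) = 279.6 mm.
d_SF₆ = 402 − 279.6 = 122 mm.

122 mm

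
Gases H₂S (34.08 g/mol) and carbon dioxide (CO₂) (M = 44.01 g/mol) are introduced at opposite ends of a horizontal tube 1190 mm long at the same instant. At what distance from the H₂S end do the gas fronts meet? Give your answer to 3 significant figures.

In equal time, each gas travels a distance ∝ its rate ∝ 1/√M, so d_H₂S/d_CO₂ = √(M_CO₂/M_H₂S) = √(44.01/34.08) = 1.136.
With d_H₂S + d_CO₂ = 1190 mm, d_CO₂ = 1190/(1 + 1.136) = 557.0 mm.
d_H₂S = 1190 − 557.0 = 633 mm.

633 mm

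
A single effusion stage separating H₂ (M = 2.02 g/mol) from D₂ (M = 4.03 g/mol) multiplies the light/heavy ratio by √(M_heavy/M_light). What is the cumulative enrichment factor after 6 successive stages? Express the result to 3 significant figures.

Overall factor = α^6 with α = √(4.03/2.02), i.e. (4.03/2.02)^(6/2).
= 1.99505^3 = 7.94.

7.94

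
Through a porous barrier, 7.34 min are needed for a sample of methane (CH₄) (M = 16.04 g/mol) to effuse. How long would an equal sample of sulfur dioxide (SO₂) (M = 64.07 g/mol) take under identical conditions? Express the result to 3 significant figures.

14.7 min

From Graham's law, t_SO₂/t_CH₄ = √(M_SO₂/M_CH₄) = √(64.07/16.04) = √3.994 = 1.999.
So the time for SO₂ is 7.34 × 1.999 = 14.7 min.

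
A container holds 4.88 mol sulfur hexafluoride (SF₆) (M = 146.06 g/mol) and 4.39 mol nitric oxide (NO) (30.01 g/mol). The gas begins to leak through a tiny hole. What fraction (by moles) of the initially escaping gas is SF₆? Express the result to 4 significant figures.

0.3351

Rate_i ∝ x_i/√M_i (Graham's law weighted by mole fraction), so the effusate composition follows n_i/√M_i.
So x_SF₆ in the escaping gas = (n_SF₆/√M_SF₆) / Σ(n_i/√M_i)
= (4.88/√146.06) / (4.88/√146.06 + 4.39/√30.01) = 0.4038/(0.4038 + 0.8014) = 0.3351.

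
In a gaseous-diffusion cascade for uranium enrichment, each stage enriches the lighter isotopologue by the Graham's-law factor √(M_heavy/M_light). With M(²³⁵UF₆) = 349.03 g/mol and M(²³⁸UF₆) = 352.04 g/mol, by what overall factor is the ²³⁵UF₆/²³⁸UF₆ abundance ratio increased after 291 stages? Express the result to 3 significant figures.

3.49

Overall factor = α^291 with α = √(352.04/349.03), i.e. (352.04/349.03)^(291/2).
= 1.00862^(291/2) = 3.49.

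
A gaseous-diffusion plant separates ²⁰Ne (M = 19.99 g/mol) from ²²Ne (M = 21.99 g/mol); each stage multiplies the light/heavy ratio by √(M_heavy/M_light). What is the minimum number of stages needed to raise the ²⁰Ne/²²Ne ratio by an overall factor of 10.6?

50

Single-stage factor α = √(21.99/19.99), so ln α = ½ ln(1.10005) = 0.04768.
Need α^N ≥ 10.6 ⇒ N ≥ ln(10.6) / ln α = 2.361 / 0.04768 = 49.52.
Minimum whole number of stages: N = 50.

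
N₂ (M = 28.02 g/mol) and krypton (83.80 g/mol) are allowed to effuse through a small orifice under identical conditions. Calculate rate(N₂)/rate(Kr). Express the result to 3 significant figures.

1.73

Since effusion rate ∝ 1/√M, rate_N₂/rate_Kr = √(M_Kr/M_N₂) = √(83.80/28.02) = √2.991 = 1.73.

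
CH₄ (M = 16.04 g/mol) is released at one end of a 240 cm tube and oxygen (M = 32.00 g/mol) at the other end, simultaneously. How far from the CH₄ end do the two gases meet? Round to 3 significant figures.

141 cm

In equal time, each gas travels a distance ∝ its rate ∝ 1/√M, so d_CH₄/d_O₂ = √(M_O₂/M_CH₄) = √(32.00/16.04) = 1.412.
With d_CH₄ + d_O₂ = 240 cm, d_O₂ = 240/(1 + 1.412) = 99.48 cm.
d_CH₄ = 240 − 99.48 = 141 cm.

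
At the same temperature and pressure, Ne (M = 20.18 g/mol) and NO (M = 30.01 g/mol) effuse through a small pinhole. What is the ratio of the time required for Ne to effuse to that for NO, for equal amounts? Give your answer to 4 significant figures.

0.8200

By Graham's law, t_Ne/t_NO = √(M_Ne/M_NO) = √(20.18/30.01) = √0.6724 = 0.8200.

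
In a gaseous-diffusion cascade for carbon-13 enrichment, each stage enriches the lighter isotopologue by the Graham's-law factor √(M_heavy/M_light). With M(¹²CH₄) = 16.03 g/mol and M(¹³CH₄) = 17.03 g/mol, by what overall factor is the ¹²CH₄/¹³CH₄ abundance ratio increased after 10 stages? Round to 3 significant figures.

The single-stage factor is √(M_heavy/M_light), so 10 stages give [√(17.03/16.03)]^10 = (17.03/16.03)^(10/2).
= 1.06238^5 = 1.35.

1.35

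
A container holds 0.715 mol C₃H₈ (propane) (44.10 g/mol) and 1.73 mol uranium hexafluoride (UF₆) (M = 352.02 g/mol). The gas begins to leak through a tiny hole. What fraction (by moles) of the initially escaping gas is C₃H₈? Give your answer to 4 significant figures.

Effusion rate of each component ∝ n_i/√M_i (partial pressure × 1/√M).
x_C₃H₈(eff) = (n_C₃H₈/√M_C₃H₈) / (n_C₃H₈/√M_C₃H₈ + n_UF₆/√M_UF₆)
= (0.715/√44.10) / (0.715/√44.10 + 1.73/√352.02) = 0.1077/(0.1077 + 0.09221) = 0.5387.

0.5387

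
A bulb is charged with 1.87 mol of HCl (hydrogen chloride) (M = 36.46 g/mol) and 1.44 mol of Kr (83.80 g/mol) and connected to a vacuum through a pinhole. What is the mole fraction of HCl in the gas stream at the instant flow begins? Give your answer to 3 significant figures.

The effusion rate of species i is ∝ p_i/√M_i ∝ n_i/√M_i.
Mole fraction of HCl in the effusate = (n_HCl/√M_HCl) / (n_HCl/√M_HCl + n_Kr/√M_Kr)
= (1.87/√36.46) / (1.87/√36.46 + 1.44/√83.80) = 0.3097/(0.3097 + 0.1573) = 0.663.

0.663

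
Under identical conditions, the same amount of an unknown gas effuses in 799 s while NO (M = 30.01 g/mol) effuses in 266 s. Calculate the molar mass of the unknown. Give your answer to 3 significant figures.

271 g/mol

Using Graham's law: t_X/t_NO = √(M_X/M_NO).
799/266 = 3.004 = √(M_X/30.01)
M_X = 30.01 × 3.004² = 30.01 × 9.023 = 271 g/mol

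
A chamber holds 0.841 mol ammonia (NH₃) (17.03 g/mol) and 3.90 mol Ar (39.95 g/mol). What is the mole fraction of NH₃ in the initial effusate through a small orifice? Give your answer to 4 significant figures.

Effusion rate of each component ∝ n_i/√M_i (partial pressure × 1/√M).
x_NH₃(eff) = (n_NH₃/√M_NH₃) / (n_NH₃/√M_NH₃ + n_Ar/√M_Ar)
= (0.841/√17.03) / (0.841/√17.03 + 3.90/√39.95) = 0.2038/(0.2038 + 0.6170) = 0.2483.

0.2483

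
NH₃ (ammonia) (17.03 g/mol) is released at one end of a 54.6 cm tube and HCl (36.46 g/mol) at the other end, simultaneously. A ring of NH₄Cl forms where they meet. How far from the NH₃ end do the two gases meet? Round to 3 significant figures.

32.4 cm

In equal time, each gas travels a distance ∝ its rate ∝ 1/√M, so d_NH₃/d_HCl = √(M_HCl/M_NH₃) = √(36.46/17.03) = 1.463.
With d_NH₃ + d_HCl = 54.6 cm, d_HCl = 54.6/(1 + 1.463) = 22.17 cm.
d_NH₃ = 54.6 − 22.17 = 32.4 cm.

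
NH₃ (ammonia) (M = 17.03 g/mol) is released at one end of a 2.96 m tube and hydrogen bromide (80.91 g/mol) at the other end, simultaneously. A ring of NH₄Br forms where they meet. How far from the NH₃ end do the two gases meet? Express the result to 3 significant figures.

2.03 m

Distances travelled in equal time are proportional to diffusion rates, so d_NH₃/d_HBr = √(M_HBr/M_NH₃) = √(80.91/17.03) = 2.180.
With d_NH₃ + d_HBr = 2.96 m, d_HBr = 2.96/(1 + 2.180) = 0.9309 m.
d_NH₃ = 2.96 − 0.9309 = 2.03 m.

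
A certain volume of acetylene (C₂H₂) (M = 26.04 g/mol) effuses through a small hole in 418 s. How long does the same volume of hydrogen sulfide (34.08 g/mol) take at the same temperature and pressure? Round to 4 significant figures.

478.2 s

Graham's law gives t_H₂S/t_C₂H₂ = √(M_H₂S/M_C₂H₂) = √(34.08/26.04) = √1.309 = 1.144.
So the time for H₂S is 418 × 1.144 = 478.2 s.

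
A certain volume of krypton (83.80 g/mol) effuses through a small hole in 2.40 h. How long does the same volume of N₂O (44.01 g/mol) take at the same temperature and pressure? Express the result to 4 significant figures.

By Graham's law, t_N₂O/t_Kr = √(M_N₂O/M_Kr) = √(44.01/83.80) = √0.5252 = 0.7247.
So the time for N₂O is 2.40 × 0.7247 = 1.739 h.

1.739 h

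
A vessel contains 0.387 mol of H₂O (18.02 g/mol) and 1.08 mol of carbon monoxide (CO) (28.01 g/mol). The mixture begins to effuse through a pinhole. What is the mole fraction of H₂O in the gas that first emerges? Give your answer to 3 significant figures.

The effusion rate of species i is ∝ p_i/√M_i ∝ n_i/√M_i.
x_H₂O(eff) = (n_H₂O/√M_H₂O) / (n_H₂O/√M_H₂O + n_CO/√M_CO)
= (0.387/√18.02) / (0.387/√18.02 + 1.08/√28.01) = 0.09117/(0.09117 + 0.2041) = 0.309.

0.309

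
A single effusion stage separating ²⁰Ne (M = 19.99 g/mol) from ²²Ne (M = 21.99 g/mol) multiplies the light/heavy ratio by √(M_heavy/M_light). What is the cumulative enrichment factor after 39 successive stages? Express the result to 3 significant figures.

6.42

Overall factor = α^39 with α = √(21.99/19.99), i.e. (21.99/19.99)^(39/2).
= 1.10005^(39/2) = 6.42.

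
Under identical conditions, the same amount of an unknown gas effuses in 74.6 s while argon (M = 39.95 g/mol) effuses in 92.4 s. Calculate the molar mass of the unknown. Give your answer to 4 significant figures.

Using Graham's law: t_X/t_Ar = √(M_X/M_Ar).
74.6/92.4 = 0.8074 = √(M_X/39.95)
M_X = 39.95 × 0.8074² = 39.95 × 0.6518 = 26.04 g/mol

26.04 g/mol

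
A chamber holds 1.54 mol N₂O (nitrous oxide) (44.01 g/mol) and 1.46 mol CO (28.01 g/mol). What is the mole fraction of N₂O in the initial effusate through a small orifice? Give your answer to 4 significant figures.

0.4570

Rate_i ∝ x_i/√M_i (Graham's law weighted by mole fraction), so the effusate composition follows n_i/√M_i.
Mole fraction of N₂O in the effusate = (n_N₂O/√M_N₂O) / (n_N₂O/√M_N₂O + n_CO/√M_CO)
= (1.54/√44.01) / (1.54/√44.01 + 1.46/√28.01) = 0.2321/(0.2321 + 0.2759) = 0.4570.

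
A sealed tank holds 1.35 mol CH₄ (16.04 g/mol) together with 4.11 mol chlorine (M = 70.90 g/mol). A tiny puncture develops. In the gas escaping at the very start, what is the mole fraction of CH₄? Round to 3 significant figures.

Each component's effusion rate ∝ (its partial pressure)·(1/√M) ∝ n_i/√M_i.
So x_CH₄ in the escaping gas = (n_CH₄/√M_CH₄) / Σ(n_i/√M_i)
= (1.35/√16.04) / (1.35/√16.04 + 4.11/√70.90) = 0.3371/(0.3371 + 0.4881) = 0.408.

0.408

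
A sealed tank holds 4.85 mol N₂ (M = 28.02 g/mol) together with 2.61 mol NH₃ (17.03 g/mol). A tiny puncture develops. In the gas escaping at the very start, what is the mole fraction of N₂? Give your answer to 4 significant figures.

Each component's effusion rate ∝ (its partial pressure)·(1/√M) ∝ n_i/√M_i.
x_N₂(eff) = (n_N₂/√M_N₂) / (n_N₂/√M_N₂ + n_NH₃/√M_NH₃)
= (4.85/√28.02) / (4.85/√28.02 + 2.61/√17.03) = 0.9162/(0.9162 + 0.6325) = 0.5916.

0.5916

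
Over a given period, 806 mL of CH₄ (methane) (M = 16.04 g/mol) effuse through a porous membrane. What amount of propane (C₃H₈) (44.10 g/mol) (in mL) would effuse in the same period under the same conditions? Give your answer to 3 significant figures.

486 mL

From Graham's law, rate_C₃H₈/rate_CH₄ = √(M_CH₄/M_C₃H₈) = √(16.04/44.10) = √0.3637 = 0.6031.
So the volume for C₃H₈ is 806 × 0.6031 = 486 mL.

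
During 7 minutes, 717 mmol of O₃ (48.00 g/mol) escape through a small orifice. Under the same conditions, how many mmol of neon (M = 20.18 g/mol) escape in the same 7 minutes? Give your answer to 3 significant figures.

1110 mmol

By Graham's law, rate_Ne/rate_O₃ = √(M_O₃/M_Ne) = √(48.00/20.18) = √2.379 = 1.542.
So the amount for Ne is 717 × 1.542 = 1110 mmol.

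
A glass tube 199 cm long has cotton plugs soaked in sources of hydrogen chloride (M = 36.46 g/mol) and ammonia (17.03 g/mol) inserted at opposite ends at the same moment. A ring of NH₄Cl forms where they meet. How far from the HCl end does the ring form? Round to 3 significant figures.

80.8 cm

Distances travelled in equal time are proportional to diffusion rates, so d_HCl/d_NH₃ = √(M_NH₃/M_HCl) = √(17.03/36.46) = 0.6834.
With d_HCl + d_NH₃ = 199 cm, d_NH₃ = 199/(1 + 0.6834) = 118.2 cm.
d_HCl = 199 − 118.2 = 80.8 cm.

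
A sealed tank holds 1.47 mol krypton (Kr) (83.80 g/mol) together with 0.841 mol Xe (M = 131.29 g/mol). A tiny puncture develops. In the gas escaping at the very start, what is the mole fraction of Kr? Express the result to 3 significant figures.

0.686

The effusion rate of species i is ∝ p_i/√M_i ∝ n_i/√M_i.
x_Kr(eff) = (n_Kr/√M_Kr) / (n_Kr/√M_Kr + n_Xe/√M_Xe)
= (1.47/√83.80) / (1.47/√83.80 + 0.841/√131.29) = 0.1606/(0.1606 + 0.07340) = 0.686.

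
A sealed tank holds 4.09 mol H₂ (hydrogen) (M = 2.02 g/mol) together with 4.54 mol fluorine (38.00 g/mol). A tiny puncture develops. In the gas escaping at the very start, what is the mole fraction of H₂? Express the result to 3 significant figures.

0.796

Effusion rate of each component ∝ n_i/√M_i (partial pressure × 1/√M).
Mole fraction of H₂ in the effusate = (n_H₂/√M_H₂) / (n_H₂/√M_H₂ + n_F₂/√M_F₂)
= (4.09/√2.02) / (4.09/√2.02 + 4.54/√38.00) = 2.878/(2.878 + 0.7365) = 0.796.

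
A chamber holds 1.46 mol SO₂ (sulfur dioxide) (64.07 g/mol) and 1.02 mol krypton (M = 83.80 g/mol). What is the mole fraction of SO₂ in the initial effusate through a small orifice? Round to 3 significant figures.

0.621

Rate_i ∝ x_i/√M_i (Graham's law weighted by mole fraction), so the effusate composition follows n_i/√M_i.
x_SO₂(eff) = (n_SO₂/√M_SO₂) / (n_SO₂/√M_SO₂ + n_Kr/√M_Kr)
= (1.46/√64.07) / (1.46/√64.07 + 1.02/√83.80) = 0.1824/(0.1824 + 0.1114) = 0.621.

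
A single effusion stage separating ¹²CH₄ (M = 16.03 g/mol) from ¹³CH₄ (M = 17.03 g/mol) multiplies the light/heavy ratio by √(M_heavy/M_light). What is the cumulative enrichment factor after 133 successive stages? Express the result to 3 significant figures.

After 133 stages the ratio has grown by (√(17.03/16.03))^133 = (17.03/16.03)^(133/2).
= 1.06238^(133/2) = 55.9.

55.9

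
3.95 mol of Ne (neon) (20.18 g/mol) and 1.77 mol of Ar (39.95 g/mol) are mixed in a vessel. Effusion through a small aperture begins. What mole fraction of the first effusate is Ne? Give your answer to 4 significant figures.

0.7585

Effusion rate of each component ∝ n_i/√M_i (partial pressure × 1/√M).
x_Ne(eff) = (n_Ne/√M_Ne) / (n_Ne/√M_Ne + n_Ar/√M_Ar)
= (3.95/√20.18) / (3.95/√20.18 + 1.77/√39.95) = 0.8793/(0.8793 + 0.2800) = 0.7585.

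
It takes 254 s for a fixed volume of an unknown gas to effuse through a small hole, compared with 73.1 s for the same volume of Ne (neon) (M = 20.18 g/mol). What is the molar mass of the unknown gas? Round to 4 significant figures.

243.6 g/mol

From Graham's law, t_X/t_Ne = √(M_X/M_Ne).
254/73.1 = 3.475 = √(M_X/20.18)
M_X = 20.18 × 3.475² = 20.18 × 12.07 = 243.6 g/mol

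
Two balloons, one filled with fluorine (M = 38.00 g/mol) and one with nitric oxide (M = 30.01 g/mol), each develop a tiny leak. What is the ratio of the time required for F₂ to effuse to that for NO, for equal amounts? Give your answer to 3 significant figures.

From Graham's law, t_F₂/t_NO = √(M_F₂/M_NO) = √(38.00/30.01) = √1.266 = 1.13.

1.13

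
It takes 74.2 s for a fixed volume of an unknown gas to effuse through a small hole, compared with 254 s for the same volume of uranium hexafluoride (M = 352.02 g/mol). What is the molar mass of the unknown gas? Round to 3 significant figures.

30.0 g/mol

Graham's law gives t_X/t_UF₆ = √(M_X/M_UF₆).
74.2/254 = 0.2921 = √(M_X/352.02)
M_X = 352.02 × 0.2921² = 352.02 × 0.08534 = 30.0 g/mol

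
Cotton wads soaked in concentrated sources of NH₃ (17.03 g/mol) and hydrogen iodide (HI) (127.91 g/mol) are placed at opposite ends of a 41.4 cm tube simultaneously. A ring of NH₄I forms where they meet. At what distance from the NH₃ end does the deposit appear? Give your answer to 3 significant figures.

Graham's law gives d_NH₃/d_HI = rate_NH₃/rate_HI = √(M_HI/M_NH₃) = √(127.91/17.03) = 2.741.
With d_NH₃ + d_HI = 41.4 cm, d_HI = 41.4/(1 + 2.741) = 11.07 cm.
d_NH₃ = 41.4 − 11.07 = 30.3 cm.

30.3 cm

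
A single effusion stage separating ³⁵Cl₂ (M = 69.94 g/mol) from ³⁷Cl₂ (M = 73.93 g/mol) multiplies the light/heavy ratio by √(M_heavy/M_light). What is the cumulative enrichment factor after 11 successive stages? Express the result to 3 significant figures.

Each stage multiplies the ratio by α = √(73.93/69.94), so after 11 stages the overall factor is α^11 = (73.93/69.94)^(11/2).
= 1.05705^(11/2) = 1.36.

1.36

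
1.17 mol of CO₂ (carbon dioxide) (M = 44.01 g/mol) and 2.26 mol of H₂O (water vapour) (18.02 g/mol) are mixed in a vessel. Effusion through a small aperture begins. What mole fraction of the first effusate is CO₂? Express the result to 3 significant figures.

0.249

The effusion rate of species i is ∝ p_i/√M_i ∝ n_i/√M_i.
Mole fraction of CO₂ in the effusate = (n_CO₂/√M_CO₂) / (n_CO₂/√M_CO₂ + n_H₂O/√M_H₂O)
= (1.17/√44.01) / (1.17/√44.01 + 2.26/√18.02) = 0.1764/(0.1764 + 0.5324) = 0.249.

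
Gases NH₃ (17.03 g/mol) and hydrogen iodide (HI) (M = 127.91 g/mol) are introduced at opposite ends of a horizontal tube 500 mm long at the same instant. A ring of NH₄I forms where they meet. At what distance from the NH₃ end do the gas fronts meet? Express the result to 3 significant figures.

366 mm

In equal time, each gas travels a distance ∝ its rate ∝ 1/√M, so d_NH₃/d_HI = √(M_HI/M_NH₃) = √(127.91/17.03) = 2.741.
With d_NH₃ + d_HI = 500 mm, d_HI = 500/(1 + 2.741) = 133.7 mm.
d_NH₃ = 500 − 133.7 = 366 mm.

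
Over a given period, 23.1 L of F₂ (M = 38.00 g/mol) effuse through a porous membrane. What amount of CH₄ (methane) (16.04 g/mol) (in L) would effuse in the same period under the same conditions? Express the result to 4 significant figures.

35.56 L

Using Graham's law: rate_CH₄/rate_F₂ = √(M_F₂/M_CH₄) = √(38.00/16.04) = √2.369 = 1.539.
So the volume for CH₄ is 23.1 × 1.539 = 35.56 L.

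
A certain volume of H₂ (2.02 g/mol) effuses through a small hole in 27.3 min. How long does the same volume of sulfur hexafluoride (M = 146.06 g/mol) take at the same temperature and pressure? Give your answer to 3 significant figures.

232 min

Using Graham's law: t_SF₆/t_H₂ = √(M_SF₆/M_H₂) = √(146.06/2.02) = √72.31 = 8.503.
So the time for SF₆ is 27.3 × 8.503 = 232 min.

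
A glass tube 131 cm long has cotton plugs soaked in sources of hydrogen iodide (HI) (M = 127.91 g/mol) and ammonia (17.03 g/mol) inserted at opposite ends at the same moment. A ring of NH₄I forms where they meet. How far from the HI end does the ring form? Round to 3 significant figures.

The fronts meet when d_HI + d_NH₃ = L with d_HI/d_NH₃ = √(M_NH₃/M_HI) (Graham's law). Here √(M_NH₃/M_HI) = √(17.03/127.91) = 0.3649.
With d_HI + d_NH₃ = 131 cm, d_NH₃ = 131/(1 + 0.3649) = 95.98 cm.
d_HI = 131 − 95.98 = 35.0 cm.

35.0 cm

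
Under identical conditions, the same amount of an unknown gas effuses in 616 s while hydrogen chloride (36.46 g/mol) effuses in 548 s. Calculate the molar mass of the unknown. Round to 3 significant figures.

Using Graham's law: t_X/t_HCl = √(M_X/M_HCl).
616/548 = 1.124 = √(M_X/36.46)
M_X = 36.46 × 1.124² = 36.46 × 1.264 = 46.1 g/mol

46.1 g/mol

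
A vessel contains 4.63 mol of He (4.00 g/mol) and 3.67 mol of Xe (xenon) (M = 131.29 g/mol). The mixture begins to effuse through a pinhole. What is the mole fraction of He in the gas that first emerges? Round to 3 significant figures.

Effusion rate of each component ∝ n_i/√M_i (partial pressure × 1/√M).
So x_He in the escaping gas = (n_He/√M_He) / Σ(n_i/√M_i)
= (4.63/√4.00) / (4.63/√4.00 + 3.67/√131.29) = 2.315/(2.315 + 0.3203) = 0.878.

0.878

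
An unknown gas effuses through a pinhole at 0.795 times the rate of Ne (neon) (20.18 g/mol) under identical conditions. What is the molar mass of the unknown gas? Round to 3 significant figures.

By Graham's law, rate_X/rate_Ne = √(M_Ne/M_X).
0.795 = √(20.18/M_X)
M_X = 20.18 / 0.795² = 20.18 / 0.6320 = 31.9 g/mol

31.9 g/mol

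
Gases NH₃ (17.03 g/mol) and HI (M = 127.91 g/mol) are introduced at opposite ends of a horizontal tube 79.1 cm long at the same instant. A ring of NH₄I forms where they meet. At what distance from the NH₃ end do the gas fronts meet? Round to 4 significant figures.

The fronts meet when d_NH₃ + d_HI = L with d_NH₃/d_HI = √(M_HI/M_NH₃) (Graham's law). Here √(M_HI/M_NH₃) = √(127.91/17.03) = 2.741.
With d_NH₃ + d_HI = 79.1 cm, d_HI = 79.1/(1 + 2.741) = 21.15 cm.
d_NH₃ = 79.1 − 21.15 = 57.95 cm.

57.95 cm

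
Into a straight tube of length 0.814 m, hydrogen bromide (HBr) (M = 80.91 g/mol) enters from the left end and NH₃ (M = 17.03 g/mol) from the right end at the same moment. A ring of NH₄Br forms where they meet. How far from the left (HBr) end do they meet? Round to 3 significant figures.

In equal time, each gas travels a distance ∝ its rate ∝ 1/√M, so d_HBr/d_NH₃ = √(M_NH₃/M_HBr) = √(17.03/80.91) = 0.4588.
With d_HBr + d_NH₃ = 0.814 m, d_NH₃ = 0.814/(1 + 0.4588) = 0.5580 m.
d_HBr = 0.814 − 0.5580 = 0.256 m.

0.256 m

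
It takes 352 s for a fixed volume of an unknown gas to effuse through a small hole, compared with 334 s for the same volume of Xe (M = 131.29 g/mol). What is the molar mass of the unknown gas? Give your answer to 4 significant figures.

From Graham's law, t_X/t_Xe = √(M_X/M_Xe).
352/334 = 1.054 = √(M_X/131.29)
M_X = 131.29 × 1.054² = 131.29 × 1.111 = 145.8 g/mol

145.8 g/mol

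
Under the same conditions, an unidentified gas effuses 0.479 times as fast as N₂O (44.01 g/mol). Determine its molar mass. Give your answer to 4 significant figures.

191.8 g/mol

By Graham's law, rate_X/rate_N₂O = √(M_N₂O/M_X).
0.479 = √(44.01/M_X)
M_X = 44.01 / 0.479² = 44.01 / 0.2294 = 191.8 g/mol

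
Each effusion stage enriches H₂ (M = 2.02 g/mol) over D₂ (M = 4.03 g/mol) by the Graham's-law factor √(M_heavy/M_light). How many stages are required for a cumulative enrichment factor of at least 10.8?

Per stage α = (4.03/2.02)^(1/2) = 1.99505^0.5, giving ln α = 0.3453.
Need α^N ≥ 10.8 ⇒ N ≥ ln(10.8) / ln α = 2.380 / 0.3453 = 6.89.
Minimum whole number of stages: N = 7.

7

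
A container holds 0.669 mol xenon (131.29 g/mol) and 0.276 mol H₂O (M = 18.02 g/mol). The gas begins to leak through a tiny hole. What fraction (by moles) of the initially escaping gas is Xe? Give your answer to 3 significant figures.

0.473

The effusion rate of species i is ∝ p_i/√M_i ∝ n_i/√M_i.
So x_Xe in the escaping gas = (n_Xe/√M_Xe) / Σ(n_i/√M_i)
= (0.669/√131.29) / (0.669/√131.29 + 0.276/√18.02) = 0.05839/(0.05839 + 0.06502) = 0.473.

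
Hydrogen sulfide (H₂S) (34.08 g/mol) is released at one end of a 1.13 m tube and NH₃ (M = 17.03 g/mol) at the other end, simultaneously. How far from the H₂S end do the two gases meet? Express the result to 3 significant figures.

Distances travelled in equal time are proportional to diffusion rates, so d_H₂S/d_NH₃ = √(M_NH₃/M_H₂S) = √(17.03/34.08) = 0.7069.
With d_H₂S + d_NH₃ = 1.13 m, d_NH₃ = 1.13/(1 + 0.7069) = 0.6620 m.
d_H₂S = 1.13 − 0.6620 = 0.468 m.

0.468 m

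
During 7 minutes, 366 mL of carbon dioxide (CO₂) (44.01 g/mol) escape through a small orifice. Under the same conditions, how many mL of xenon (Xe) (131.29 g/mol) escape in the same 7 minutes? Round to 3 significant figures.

212 mL

Since effusion rate ∝ 1/√M, rate_Xe/rate_CO₂ = √(M_CO₂/M_Xe) = √(44.01/131.29) = √0.3352 = 0.5790.
So the volume for Xe is 366 × 0.5790 = 212 mL.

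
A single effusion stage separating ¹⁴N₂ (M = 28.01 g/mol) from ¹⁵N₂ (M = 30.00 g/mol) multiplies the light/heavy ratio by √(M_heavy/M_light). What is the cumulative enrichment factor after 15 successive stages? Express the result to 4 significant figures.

1.673

Overall factor = α^15 with α = √(30.00/28.01), i.e. (30.00/28.01)^(15/2).
= 1.07105^(15/2) = 1.673.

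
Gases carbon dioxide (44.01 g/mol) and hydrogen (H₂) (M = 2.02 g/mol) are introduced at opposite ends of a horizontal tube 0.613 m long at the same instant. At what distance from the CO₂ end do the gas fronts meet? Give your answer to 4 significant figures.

0.1082 m

The fronts meet when d_CO₂ + d_H₂ = L with d_CO₂/d_H₂ = √(M_H₂/M_CO₂) (Graham's law). Here √(M_H₂/M_CO₂) = √(2.02/44.01) = 0.2142.
With d_CO₂ + d_H₂ = 0.613 m, d_H₂ = 0.613/(1 + 0.2142) = 0.5048 m.
d_CO₂ = 0.613 − 0.5048 = 0.1082 m.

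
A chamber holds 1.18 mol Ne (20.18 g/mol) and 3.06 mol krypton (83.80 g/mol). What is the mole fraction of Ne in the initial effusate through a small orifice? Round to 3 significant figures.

0.440

Each component's effusion rate ∝ (its partial pressure)·(1/√M) ∝ n_i/√M_i.
So x_Ne in the escaping gas = (n_Ne/√M_Ne) / Σ(n_i/√M_i)
= (1.18/√20.18) / (1.18/√20.18 + 3.06/√83.80) = 0.2627/(0.2627 + 0.3343) = 0.440.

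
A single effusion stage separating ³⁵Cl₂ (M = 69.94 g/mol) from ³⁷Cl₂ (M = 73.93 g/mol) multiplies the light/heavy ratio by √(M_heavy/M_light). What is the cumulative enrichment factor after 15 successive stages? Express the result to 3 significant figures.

Overall factor = α^15 with α = √(73.93/69.94), i.e. (73.93/69.94)^(15/2).
= 1.05705^(15/2) = 1.52.

1.52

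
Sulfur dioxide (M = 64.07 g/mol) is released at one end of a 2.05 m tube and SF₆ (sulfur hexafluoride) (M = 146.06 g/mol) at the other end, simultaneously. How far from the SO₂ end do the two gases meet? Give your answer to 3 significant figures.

The fronts meet when d_SO₂ + d_SF₆ = L with d_SO₂/d_SF₆ = √(M_SF₆/M_SO₂) (Graham's law). Here √(M_SF₆/M_SO₂) = √(146.06/64.07) = 1.510.
With d_SO₂ + d_SF₆ = 2.05 m, d_SF₆ = 2.05/(1 + 1.510) = 0.8168 m.
d_SO₂ = 2.05 − 0.8168 = 1.23 m.

1.23 m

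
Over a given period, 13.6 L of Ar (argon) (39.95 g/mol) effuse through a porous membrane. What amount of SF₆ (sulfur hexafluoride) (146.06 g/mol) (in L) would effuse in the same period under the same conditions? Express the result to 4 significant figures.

7.113 L

Graham's law gives rate_SF₆/rate_Ar = √(M_Ar/M_SF₆) = √(39.95/146.06) = √0.2735 = 0.5230.
So the volume for SF₆ is 13.6 × 0.5230 = 7.113 L.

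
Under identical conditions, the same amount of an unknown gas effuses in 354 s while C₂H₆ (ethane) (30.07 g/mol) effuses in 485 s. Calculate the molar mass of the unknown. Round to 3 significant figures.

Graham's law gives t_X/t_C₂H₆ = √(M_X/M_C₂H₆).
354/485 = 0.7299 = √(M_X/30.07)
M_X = 30.07 × 0.7299² = 30.07 × 0.5327 = 16.0 g/mol

16.0 g/mol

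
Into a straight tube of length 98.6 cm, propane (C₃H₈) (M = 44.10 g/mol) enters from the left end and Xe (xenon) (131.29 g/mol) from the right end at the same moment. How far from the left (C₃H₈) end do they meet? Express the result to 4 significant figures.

Distances travelled in equal time are proportional to diffusion rates, so d_C₃H₈/d_Xe = √(M_Xe/M_C₃H₈) = √(131.29/44.10) = 1.725.
With d_C₃H₈ + d_Xe = 98.6 cm, d_Xe = 98.6/(1 + 1.725) = 36.18 cm.
d_C₃H₈ = 98.6 − 36.18 = 62.42 cm.

62.42 cm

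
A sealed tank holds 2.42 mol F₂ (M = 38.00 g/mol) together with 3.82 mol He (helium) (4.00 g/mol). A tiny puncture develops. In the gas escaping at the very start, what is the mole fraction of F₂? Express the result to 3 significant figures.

The effusion rate of species i is ∝ p_i/√M_i ∝ n_i/√M_i.
Mole fraction of F₂ in the effusate = (n_F₂/√M_F₂) / (n_F₂/√M_F₂ + n_He/√M_He)
= (2.42/√38.00) / (2.42/√38.00 + 3.82/√4.00) = 0.3926/(0.3926 + 1.910) = 0.170.

0.170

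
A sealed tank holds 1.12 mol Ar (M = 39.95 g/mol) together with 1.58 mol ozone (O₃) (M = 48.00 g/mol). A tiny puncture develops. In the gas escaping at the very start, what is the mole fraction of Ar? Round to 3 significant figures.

Effusion rate of each component ∝ n_i/√M_i (partial pressure × 1/√M).
Mole fraction of Ar in the effusate = (n_Ar/√M_Ar) / (n_Ar/√M_Ar + n_O₃/√M_O₃)
= (1.12/√39.95) / (1.12/√39.95 + 1.58/√48.00) = 0.1772/(0.1772 + 0.2281) = 0.437.

0.437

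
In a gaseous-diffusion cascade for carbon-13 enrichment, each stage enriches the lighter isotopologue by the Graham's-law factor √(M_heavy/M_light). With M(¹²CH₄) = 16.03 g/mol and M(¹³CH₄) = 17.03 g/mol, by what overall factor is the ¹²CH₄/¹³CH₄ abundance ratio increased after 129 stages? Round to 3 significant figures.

The single-stage factor is √(M_heavy/M_light), so 129 stages give [√(17.03/16.03)]^129 = (17.03/16.03)^(129/2).
= 1.06238^(129/2) = 49.6.

49.6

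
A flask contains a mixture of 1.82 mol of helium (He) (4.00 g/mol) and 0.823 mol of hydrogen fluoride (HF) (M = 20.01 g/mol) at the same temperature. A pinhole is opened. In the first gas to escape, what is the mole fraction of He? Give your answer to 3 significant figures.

0.832

Effusion rate of each component ∝ n_i/√M_i (partial pressure × 1/√M).
So x_He in the escaping gas = (n_He/√M_He) / Σ(n_i/√M_i)
= (1.82/√4.00) / (1.82/√4.00 + 0.823/√20.01) = 0.9100/(0.9100 + 0.1840) = 0.832.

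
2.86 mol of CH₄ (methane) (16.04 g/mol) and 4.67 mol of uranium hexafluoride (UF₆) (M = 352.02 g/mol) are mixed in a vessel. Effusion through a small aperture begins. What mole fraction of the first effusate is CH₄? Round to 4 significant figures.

0.7415

The effusion rate of species i is ∝ p_i/√M_i ∝ n_i/√M_i.
Mole fraction of CH₄ in the effusate = (n_CH₄/√M_CH₄) / (n_CH₄/√M_CH₄ + n_UF₆/√M_UF₆)
= (2.86/√16.04) / (2.86/√16.04 + 4.67/√352.02) = 0.7141/(0.7141 + 0.2489) = 0.7415.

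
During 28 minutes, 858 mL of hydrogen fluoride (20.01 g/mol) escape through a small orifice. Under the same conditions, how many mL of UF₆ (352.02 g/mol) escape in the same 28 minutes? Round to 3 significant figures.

205 mL

Using Graham's law: rate_UF₆/rate_HF = √(M_HF/M_UF₆) = √(20.01/352.02) = √0.05684 = 0.2384.
So the volume for UF₆ is 858 × 0.2384 = 205 mL.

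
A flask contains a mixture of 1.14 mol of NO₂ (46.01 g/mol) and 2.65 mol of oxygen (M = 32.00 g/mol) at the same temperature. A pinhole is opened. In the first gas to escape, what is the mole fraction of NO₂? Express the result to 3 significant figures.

The effusion rate of species i is ∝ p_i/√M_i ∝ n_i/√M_i.
x_NO₂(eff) = (n_NO₂/√M_NO₂) / (n_NO₂/√M_NO₂ + n_O₂/√M_O₂)
= (1.14/√46.01) / (1.14/√46.01 + 2.65/√32.00) = 0.1681/(0.1681 + 0.4685) = 0.264.

0.264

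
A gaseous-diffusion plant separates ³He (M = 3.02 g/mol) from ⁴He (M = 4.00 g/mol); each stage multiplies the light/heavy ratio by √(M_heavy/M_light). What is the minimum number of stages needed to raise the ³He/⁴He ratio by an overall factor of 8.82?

Per stage α = (4.00/3.02)^(1/2) = 1.32450^0.5, giving ln α = 0.1405.
Need α^N ≥ 8.82 ⇒ N ≥ ln(8.82) / ln α = 2.177 / 0.1405 = 15.49.
Rounding up, N = 16 stages.

16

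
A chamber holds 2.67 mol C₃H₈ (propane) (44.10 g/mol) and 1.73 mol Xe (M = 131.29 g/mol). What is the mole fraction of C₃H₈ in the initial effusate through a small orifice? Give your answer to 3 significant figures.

Each component's effusion rate ∝ (its partial pressure)·(1/√M) ∝ n_i/√M_i.
Mole fraction of C₃H₈ in the effusate = (n_C₃H₈/√M_C₃H₈) / (n_C₃H₈/√M_C₃H₈ + n_Xe/√M_Xe)
= (2.67/√44.10) / (2.67/√44.10 + 1.73/√131.29) = 0.4021/(0.4021 + 0.1510) = 0.727.

0.727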